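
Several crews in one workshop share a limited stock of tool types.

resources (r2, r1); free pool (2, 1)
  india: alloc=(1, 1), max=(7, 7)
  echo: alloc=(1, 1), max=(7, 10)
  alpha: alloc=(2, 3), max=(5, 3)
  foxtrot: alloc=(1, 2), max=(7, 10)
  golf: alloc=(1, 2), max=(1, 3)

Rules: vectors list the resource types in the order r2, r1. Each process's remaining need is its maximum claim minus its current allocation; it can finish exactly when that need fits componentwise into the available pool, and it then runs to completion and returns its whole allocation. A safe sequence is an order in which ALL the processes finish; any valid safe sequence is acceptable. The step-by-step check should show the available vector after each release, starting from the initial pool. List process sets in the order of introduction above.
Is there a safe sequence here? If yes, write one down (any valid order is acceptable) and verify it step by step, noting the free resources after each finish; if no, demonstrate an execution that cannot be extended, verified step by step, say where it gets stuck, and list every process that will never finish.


The state is UNSAFE.
Key observation: no order helps: past golf, alpha, the free pool tops out at (5, 6), below what each blocked process needs in r2.
A maximal execution: golf, alpha — then nothing else fits. Check, step by step:
  pool = (2, 1)
  golf: need (0, 1) fits (2, 1); releases (1, 2), pool now (3, 3)
  alpha: need (3, 0) fits (3, 3); releases (2, 3), pool now (5, 6)
  india still needs (6, 6) but only (5, 6) is free — short on r2
  echo still needs (6, 9) but only (5, 6) is free — short on r2 and r1
  foxtrot still needs (6, 8) but only (5, 6) is free — short on r2 and r1
Permanently blocked: india, echo and foxtrot.


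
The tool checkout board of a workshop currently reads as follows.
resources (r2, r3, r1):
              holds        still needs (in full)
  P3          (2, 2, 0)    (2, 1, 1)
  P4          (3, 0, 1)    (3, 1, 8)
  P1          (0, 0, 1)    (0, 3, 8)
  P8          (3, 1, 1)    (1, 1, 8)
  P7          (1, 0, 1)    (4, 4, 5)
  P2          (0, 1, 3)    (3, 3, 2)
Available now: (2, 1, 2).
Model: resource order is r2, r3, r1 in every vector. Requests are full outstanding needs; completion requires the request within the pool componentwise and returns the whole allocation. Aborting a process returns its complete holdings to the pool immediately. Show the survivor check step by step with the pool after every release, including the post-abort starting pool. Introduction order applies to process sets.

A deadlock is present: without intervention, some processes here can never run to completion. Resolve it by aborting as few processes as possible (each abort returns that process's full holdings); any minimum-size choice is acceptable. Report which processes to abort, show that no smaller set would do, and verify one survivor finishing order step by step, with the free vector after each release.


Minimum abort set: P4 and P1.
Key observation: P8 could never have finished before the abort; with (3, 0, 2) returned by P4 and P1, it fits at step 4.
Minimality, checking each single-abort alternative: P3 alone leaves P4 blocked (short on r1); P4 alone leaves P1 blocked (short on r1); P1 alone leaves P4 blocked (short on r1); P8 alone leaves P4 blocked (short on r1); P7 alone leaves P4 blocked (short on r1); P2 alone leaves P4 blocked (short on r1).
Survivors finish in the order: P3, P2, P7, P8. Verifying each step (pool after the aborts first):
  pool = (5, 1, 4)
  P3 needs (2, 1, 1) <= (5, 1, 4) -> finishes; pool += (2, 2, 0) = (7, 3, 4)
  P2 needs (3, 3, 2) <= (7, 3, 4) -> finishes; pool += (0, 1, 3) = (7, 4, 7)
  P7 needs (4, 4, 5) <= (7, 4, 7) -> finishes; pool += (1, 0, 1) = (8, 4, 8)
  P8 needs (1, 1, 8) <= (8, 4, 8) -> finishes; pool += (3, 1, 1) = (11, 5, 9)


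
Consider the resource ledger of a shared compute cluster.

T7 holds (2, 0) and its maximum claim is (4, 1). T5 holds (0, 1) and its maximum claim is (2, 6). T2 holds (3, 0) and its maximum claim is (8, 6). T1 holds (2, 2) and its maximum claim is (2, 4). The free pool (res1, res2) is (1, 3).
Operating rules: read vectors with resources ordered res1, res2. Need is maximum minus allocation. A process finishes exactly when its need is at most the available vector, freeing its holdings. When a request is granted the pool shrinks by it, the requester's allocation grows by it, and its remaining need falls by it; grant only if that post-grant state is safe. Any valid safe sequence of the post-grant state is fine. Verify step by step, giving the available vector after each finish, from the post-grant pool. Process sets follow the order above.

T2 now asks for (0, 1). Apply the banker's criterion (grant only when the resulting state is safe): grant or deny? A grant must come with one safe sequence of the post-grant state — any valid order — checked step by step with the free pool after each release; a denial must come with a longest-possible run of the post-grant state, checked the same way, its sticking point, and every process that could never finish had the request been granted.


DENY. Granting would leave the state unsafe.
Key observation: after T1, T7 complete, (5, 4) is the best the pool ever gets, yet each leftover process wants more res2.
On the post-grant state, T1, T7 is a maximal run — nothing extends it. Walking it through:
  pool = (1, 2)
  T1 needs (0, 2) <= (1, 2) -> finishes; pool += (2, 2) = (3, 4)
  T7 needs (2, 1) <= (3, 4) -> finishes; pool += (2, 0) = (5, 4)
  blocked: T5 wants (2, 5), pool (5, 4) — not enough res2
  blocked: T2 wants (5, 5), pool (5, 4) — not enough res2
Had the request been granted, T5 and T2 could never finish.


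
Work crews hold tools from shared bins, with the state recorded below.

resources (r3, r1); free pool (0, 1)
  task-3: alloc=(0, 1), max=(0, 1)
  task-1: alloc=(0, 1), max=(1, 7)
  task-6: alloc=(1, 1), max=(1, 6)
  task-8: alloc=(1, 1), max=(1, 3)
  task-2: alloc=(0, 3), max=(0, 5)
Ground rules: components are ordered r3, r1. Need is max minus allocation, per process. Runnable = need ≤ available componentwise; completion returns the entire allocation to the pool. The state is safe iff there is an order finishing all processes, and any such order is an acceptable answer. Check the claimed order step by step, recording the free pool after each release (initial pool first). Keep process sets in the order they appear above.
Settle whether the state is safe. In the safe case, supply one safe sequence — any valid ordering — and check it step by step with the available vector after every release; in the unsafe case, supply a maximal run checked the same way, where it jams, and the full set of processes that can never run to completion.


SAFE, for example via the order task-3, task-8, task-2, task-1, task-6.
Key observation: the first exact fit in this order is task-8 — it needs (0, 2) with (0, 2) free, meeting a requested resource to the last unit.
Verifying each step:
  pool = (0, 1)
  task-3: need (0, 0) fits (0, 1); releases (0, 1), pool now (0, 2)
  task-8: need (0, 2) fits (0, 2); releases (1, 1), pool now (1, 3)
  task-2: need (0, 2) fits (1, 3); releases (0, 3), pool now (1, 6)
  task-1: need (1, 6) fits (1, 6); releases (0, 1), pool now (1, 7)
  task-6: need (0, 5) fits (1, 7); releases (1, 1), pool now (2, 8)


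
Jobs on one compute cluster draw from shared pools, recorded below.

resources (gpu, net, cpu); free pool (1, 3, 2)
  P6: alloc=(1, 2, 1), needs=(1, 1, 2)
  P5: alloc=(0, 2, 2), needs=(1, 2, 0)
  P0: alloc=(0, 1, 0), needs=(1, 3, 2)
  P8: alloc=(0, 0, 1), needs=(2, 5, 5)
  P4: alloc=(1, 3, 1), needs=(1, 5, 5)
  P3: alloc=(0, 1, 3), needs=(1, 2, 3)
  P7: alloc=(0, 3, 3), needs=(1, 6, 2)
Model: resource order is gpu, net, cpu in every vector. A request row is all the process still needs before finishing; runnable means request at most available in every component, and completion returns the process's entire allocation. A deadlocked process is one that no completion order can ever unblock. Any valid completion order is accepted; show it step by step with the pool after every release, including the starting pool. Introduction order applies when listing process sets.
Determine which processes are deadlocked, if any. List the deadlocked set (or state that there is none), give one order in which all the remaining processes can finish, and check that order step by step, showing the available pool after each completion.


No process is deadlocked.
Key observation: starting with P5, each completion frees enough for the next — no one is permanently blocked.
A valid finishing order for the others: P5, P0, P6, P8, P3, P4, P7. Check, step by step:
  pool = (1, 3, 2)
  P5 needs (1, 2, 0) <= (1, 3, 2) -> finishes; pool += (0, 2, 2) = (1, 5, 4)
  P0 needs (1, 3, 2) <= (1, 5, 4) -> finishes; pool += (0, 1, 0) = (1, 6, 4)
  P6 needs (1, 1, 2) <= (1, 6, 4) -> finishes; pool += (1, 2, 1) = (2, 8, 5)
  P8 needs (2, 5, 5) <= (2, 8, 5) -> finishes; pool += (0, 0, 1) = (2, 8, 6)
  P3 needs (1, 2, 3) <= (2, 8, 6) -> finishes; pool += (0, 1, 3) = (2, 9, 9)
  P4 needs (1, 5, 5) <= (2, 9, 9) -> finishes; pool += (1, 3, 1) = (3, 12, 10)
  P7 needs (1, 6, 2) <= (3, 12, 10) -> finishes; pool += (0, 3, 3) = (3, 15, 13)


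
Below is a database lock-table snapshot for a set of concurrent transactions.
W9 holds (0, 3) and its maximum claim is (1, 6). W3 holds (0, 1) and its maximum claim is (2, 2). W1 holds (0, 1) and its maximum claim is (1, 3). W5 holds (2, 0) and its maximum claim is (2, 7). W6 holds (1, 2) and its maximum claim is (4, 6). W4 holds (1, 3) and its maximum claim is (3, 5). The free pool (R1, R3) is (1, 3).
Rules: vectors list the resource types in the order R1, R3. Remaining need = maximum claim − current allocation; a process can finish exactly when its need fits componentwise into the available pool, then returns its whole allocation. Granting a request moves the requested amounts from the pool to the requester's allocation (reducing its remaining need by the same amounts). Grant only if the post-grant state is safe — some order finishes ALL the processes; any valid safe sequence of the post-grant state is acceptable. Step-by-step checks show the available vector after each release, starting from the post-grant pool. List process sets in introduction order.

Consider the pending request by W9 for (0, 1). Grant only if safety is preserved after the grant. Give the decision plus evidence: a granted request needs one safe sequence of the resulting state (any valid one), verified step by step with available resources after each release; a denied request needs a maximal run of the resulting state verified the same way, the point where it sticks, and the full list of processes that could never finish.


GRANT: granting preserves safety; a valid post-grant sequence is W1, W9, W5, W3, W6, W4.
Key observation: the transfer keeps a workable pool ((1, 2)); W1 starts the safe sequence.
Check on the post-grant state, step by step:
  pool = (1, 2)
  run W1 (needs (1, 2), free (1, 2)); after release of (0, 1) the pool is (1, 3)
  run W9 (needs (1, 2), free (1, 3)); after release of (0, 4) the pool is (1, 7)
  run W5 (needs (0, 7), free (1, 7)); after release of (2, 0) the pool is (3, 7)
  run W3 (needs (2, 1), free (3, 7)); after release of (0, 1) the pool is (3, 8)
  run W6 (needs (3, 4), free (3, 8)); after release of (1, 2) the pool is (4, 10)
  run W4 (needs (2, 2), free (4, 10)); after release of (1, 3) the pool is (5, 13)


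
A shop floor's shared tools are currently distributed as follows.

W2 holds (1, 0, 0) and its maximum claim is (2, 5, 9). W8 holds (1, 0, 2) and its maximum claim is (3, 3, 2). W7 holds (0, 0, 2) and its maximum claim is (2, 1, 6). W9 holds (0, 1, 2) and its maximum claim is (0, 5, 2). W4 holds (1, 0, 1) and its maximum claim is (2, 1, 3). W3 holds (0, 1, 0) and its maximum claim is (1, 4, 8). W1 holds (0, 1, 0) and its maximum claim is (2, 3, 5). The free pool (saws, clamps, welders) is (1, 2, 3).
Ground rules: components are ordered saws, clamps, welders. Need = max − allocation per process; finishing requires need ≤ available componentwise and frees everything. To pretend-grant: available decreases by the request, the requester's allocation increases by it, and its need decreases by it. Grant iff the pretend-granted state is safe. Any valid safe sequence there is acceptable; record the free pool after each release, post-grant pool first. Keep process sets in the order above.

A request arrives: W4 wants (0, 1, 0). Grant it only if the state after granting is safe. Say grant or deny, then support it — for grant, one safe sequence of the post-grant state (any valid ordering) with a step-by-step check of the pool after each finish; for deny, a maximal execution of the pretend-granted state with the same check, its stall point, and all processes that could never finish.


GRANT: granting preserves safety; a valid post-grant sequence is W4, W7, W1, W8, W3, W9, W2.
Key observation: (1, 1, 3) free after granting still covers W4 first, and each release covers the next.
Step-by-step check of the post-grant state:
  pool = (1, 1, 3)
  run W4 (needs (1, 0, 2), free (1, 1, 3)); after release of (1, 1, 1) the pool is (2, 2, 4)
  run W7 (needs (2, 1, 4), free (2, 2, 4)); after release of (0, 0, 2) the pool is (2, 2, 6)
  run W1 (needs (2, 2, 5), free (2, 2, 6)); after release of (0, 1, 0) the pool is (2, 3, 6)
  run W8 (needs (2, 3, 0), free (2, 3, 6)); after release of (1, 0, 2) the pool is (3, 3, 8)
  run W3 (needs (1, 3, 8), free (3, 3, 8)); after release of (0, 1, 0) the pool is (3, 4, 8)
  run W9 (needs (0, 4, 0), free (3, 4, 8)); after release of (0, 1, 2) the pool is (3, 5, 10)
  run W2 (needs (1, 5, 9), free (3, 5, 10)); after release of (1, 0, 0) the pool is (4, 5, 10)


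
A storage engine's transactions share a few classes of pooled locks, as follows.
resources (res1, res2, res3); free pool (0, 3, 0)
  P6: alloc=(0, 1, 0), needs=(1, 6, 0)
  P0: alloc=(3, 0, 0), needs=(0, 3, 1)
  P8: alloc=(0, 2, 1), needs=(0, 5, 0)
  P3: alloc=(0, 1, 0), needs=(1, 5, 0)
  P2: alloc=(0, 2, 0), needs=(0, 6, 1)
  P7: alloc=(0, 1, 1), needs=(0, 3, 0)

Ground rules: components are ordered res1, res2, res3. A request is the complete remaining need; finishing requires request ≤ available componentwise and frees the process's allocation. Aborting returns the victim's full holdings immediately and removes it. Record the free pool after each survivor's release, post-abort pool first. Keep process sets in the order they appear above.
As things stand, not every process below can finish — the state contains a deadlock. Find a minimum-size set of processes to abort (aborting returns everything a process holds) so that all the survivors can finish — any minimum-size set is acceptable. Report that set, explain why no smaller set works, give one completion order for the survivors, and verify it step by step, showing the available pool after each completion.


The answer: abort P8.
Key observation: aborting P8 returns (0, 2, 1), and P2 — hopeless before — runs at step 3 with the returned capacity in the pool.
No smaller set exists: with zero aborts the deadlock remains.
The survivors complete as P7, P0, P2, P6, P3. Step-by-step check (starting from the post-abort pool):
  pool = (0, 5, 1)
  P7: need (0, 3, 0) fits (0, 5, 1); releases (0, 1, 1), pool now (0, 6, 2)
  P0: need (0, 3, 1) fits (0, 6, 2); releases (3, 0, 0), pool now (3, 6, 2)
  P2: need (0, 6, 1) fits (3, 6, 2); releases (0, 2, 0), pool now (3, 8, 2)
  P6: need (1, 6, 0) fits (3, 8, 2); releases (0, 1, 0), pool now (3, 9, 2)
  P3: need (1, 5, 0) fits (3, 9, 2); releases (0, 1, 0), pool now (3, 10, 2)


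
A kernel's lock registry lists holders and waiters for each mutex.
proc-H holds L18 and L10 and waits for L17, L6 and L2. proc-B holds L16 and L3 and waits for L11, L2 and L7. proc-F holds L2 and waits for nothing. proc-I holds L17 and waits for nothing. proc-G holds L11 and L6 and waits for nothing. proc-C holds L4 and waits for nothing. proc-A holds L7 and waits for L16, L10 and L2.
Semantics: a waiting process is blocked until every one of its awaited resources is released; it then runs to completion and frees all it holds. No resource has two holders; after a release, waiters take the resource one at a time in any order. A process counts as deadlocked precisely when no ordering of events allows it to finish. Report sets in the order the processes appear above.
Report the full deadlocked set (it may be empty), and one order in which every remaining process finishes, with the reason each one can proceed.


The deadlocked set is proc-B and proc-A.
Key observation: the waits loop around proc-B -> proc-A -> proc-B with no way out; no other process is dragged down with it.
The rest can finish in the order proc-F, proc-G, proc-I, proc-H, proc-C.
Verifying each step:
  proc-F: no waits; runs immediately, freeing L2
  proc-G: no waits; runs immediately, freeing L11 and L6
  proc-I: no waits; runs immediately, freeing L17
  run proc-H (all its waits — L17, L6 and L2 — are resolved); releases L18 and L10
  proc-C: no waits; runs immediately, freeing L4


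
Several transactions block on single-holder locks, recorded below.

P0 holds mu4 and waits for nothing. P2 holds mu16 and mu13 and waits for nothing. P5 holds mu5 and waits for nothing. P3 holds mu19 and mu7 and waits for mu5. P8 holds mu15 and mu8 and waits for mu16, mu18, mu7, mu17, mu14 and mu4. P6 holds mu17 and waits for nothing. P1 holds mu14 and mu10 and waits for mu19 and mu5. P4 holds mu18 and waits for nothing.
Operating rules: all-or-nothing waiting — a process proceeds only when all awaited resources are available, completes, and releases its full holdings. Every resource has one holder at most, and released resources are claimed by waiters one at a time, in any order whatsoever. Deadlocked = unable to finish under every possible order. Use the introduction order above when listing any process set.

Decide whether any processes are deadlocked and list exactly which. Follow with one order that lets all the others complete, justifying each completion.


The deadlocked set is empty.
Key observation: the wait relation is loop-free; peeling off processes with no waits unwinds the whole state.
A valid finishing order for the others: P6, P2, P0, P5, P3, P4, P1, P8.
Verifying each step:
  P6 waits on nothing -> runs at once and releases mu17
  P2 waits on nothing -> runs at once and releases mu16 and mu13
  P0 waits on nothing -> runs at once and releases mu4
  P5 waits on nothing -> runs at once and releases mu5
  run P3 (all its waits — mu5 — are resolved); releases mu19 and mu7
  P4 waits on nothing -> runs at once and releases mu18
  run P1 (all its waits — mu19 and mu5 — are resolved); releases mu14 and mu10
  run P8 (all its waits — mu16, mu18, mu7, mu17, mu14 and mu4 — are resolved); releases mu15 and mu8


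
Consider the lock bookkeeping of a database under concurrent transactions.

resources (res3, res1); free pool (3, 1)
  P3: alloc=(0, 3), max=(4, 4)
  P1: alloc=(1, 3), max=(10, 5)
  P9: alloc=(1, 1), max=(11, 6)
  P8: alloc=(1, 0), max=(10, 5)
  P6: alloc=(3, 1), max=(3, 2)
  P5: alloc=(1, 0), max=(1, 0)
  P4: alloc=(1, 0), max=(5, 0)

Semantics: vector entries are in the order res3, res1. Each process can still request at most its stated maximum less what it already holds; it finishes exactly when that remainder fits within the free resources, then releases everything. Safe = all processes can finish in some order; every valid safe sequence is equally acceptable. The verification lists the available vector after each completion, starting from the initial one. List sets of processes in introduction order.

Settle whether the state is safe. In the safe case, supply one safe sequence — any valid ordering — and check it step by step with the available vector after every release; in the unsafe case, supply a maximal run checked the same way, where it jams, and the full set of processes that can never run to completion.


The state is UNSAFE.
Key observation: the pool after P5, P4, P3, P6 is (8, 5); every surviving request exceeds it in res3, so progress ends there.
A maximal execution: P5, P4, P3, P6 — then nothing else fits. Step-by-step check:
  pool = (3, 1)
  P5 needs (0, 0) <= (3, 1) -> finishes; pool += (1, 0) = (4, 1)
  P4 needs (4, 0) <= (4, 1) -> finishes; pool += (1, 0) = (5, 1)
  P3 needs (4, 1) <= (5, 1) -> finishes; pool += (0, 3) = (5, 4)
  P6 needs (0, 1) <= (5, 4) -> finishes; pool += (3, 1) = (8, 5)
  P1 still needs (9, 2) but only (8, 5) is free — short on res3
  P9 still needs (10, 5) but only (8, 5) is free — short on res3
  P8 still needs (9, 5) but only (8, 5) is free — short on res3
Processes that can never finish: P1, P9 and P8.


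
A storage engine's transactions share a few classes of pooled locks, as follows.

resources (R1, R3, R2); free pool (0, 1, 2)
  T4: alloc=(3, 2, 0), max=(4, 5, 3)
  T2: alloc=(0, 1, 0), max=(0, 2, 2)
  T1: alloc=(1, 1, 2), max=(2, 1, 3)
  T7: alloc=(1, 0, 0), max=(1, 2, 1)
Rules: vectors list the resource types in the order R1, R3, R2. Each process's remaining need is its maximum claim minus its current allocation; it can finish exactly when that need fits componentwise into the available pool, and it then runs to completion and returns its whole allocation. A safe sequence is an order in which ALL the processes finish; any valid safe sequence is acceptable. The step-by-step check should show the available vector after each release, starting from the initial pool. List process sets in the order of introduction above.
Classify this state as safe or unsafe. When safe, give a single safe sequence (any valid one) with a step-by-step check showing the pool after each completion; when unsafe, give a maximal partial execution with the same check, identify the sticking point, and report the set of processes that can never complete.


SAFE, for example via the order T2, T7, T1, T4.
Key observation: reading the order forward, T2 is the first process whose need (0, 1, 2) meets the free pool (0, 1, 2) exactly on a resource it requests.
Walking it through:
  pool = (0, 1, 2)
  run T2 (needs (0, 1, 2), free (0, 1, 2)); after release of (0, 1, 0) the pool is (0, 2, 2)
  run T7 (needs (0, 2, 1), free (0, 2, 2)); after release of (1, 0, 0) the pool is (1, 2, 2)
  run T1 (needs (1, 0, 1), free (1, 2, 2)); after release of (1, 1, 2) the pool is (2, 3, 4)
  run T4 (needs (1, 3, 3), free (2, 3, 4)); after release of (3, 2, 0) the pool is (5, 5, 4)


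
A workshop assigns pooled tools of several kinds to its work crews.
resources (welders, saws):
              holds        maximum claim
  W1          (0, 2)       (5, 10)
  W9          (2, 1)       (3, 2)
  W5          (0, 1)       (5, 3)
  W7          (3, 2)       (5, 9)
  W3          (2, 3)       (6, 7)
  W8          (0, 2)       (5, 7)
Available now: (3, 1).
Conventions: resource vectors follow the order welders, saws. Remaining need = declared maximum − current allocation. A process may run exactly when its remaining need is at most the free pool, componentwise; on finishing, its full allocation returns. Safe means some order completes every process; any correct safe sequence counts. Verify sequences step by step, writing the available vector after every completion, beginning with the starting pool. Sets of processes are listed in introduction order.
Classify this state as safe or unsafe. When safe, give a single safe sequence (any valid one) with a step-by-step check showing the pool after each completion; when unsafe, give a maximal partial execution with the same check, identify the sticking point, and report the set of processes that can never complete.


UNSAFE — no complete ordering exists.
Key observation: no order helps: past W9, W5, the free pool tops out at (5, 3), below what each blocked process needs in saws.
A maximal execution: W9, W5 — then nothing else fits. Check, step by step:
  pool = (3, 1)
  W9: need (1, 1) fits (3, 1); releases (2, 1), pool now (5, 2)
  W5: need (5, 2) fits (5, 2); releases (0, 1), pool now (5, 3)
  W1 cannot run: need (5, 8) vs free (5, 3) (insufficient saws)
  W7 cannot run: need (2, 7) vs free (5, 3) (insufficient saws)
  W3 cannot run: need (4, 4) vs free (5, 3) (insufficient saws)
  W8 cannot run: need (5, 5) vs free (5, 3) (insufficient saws)
Never able to finish: W1, W7, W3 and W8.


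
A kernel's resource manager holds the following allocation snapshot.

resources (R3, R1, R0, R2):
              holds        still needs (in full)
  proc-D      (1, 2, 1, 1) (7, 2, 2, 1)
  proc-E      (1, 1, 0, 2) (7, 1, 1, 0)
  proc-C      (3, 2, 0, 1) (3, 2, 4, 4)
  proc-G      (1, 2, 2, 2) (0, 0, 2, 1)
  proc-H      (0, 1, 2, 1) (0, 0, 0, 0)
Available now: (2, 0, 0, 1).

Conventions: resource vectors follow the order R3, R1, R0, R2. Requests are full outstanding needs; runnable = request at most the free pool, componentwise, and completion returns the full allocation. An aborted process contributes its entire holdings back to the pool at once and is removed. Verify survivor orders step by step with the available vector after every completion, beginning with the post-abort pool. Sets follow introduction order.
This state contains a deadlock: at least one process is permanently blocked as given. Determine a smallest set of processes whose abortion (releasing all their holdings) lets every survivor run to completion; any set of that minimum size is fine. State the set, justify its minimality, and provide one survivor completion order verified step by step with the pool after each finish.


Minimum abort set: proc-D.
Key observation: no ordering could ever have run proc-E before the abort of proc-D; with (1, 2, 1, 1) back in the pool it fits at step 4.
No smaller set exists: with zero aborts the deadlock remains.
The survivors complete as proc-H, proc-G, proc-C, proc-E. Walking it through (starting from the post-abort pool):
  pool = (3, 2, 1, 2)
  proc-H needs (0, 0, 0, 0) <= (3, 2, 1, 2) -> finishes; pool += (0, 1, 2, 1) = (3, 3, 3, 3)
  proc-G needs (0, 0, 2, 1) <= (3, 3, 3, 3) -> finishes; pool += (1, 2, 2, 2) = (4, 5, 5, 5)
  proc-C needs (3, 2, 4, 4) <= (4, 5, 5, 5) -> finishes; pool += (3, 2, 0, 1) = (7, 7, 5, 6)
  proc-E needs (7, 1, 1, 0) <= (7, 7, 5, 6) -> finishes; pool += (1, 1, 0, 2) = (8, 8, 5, 8)


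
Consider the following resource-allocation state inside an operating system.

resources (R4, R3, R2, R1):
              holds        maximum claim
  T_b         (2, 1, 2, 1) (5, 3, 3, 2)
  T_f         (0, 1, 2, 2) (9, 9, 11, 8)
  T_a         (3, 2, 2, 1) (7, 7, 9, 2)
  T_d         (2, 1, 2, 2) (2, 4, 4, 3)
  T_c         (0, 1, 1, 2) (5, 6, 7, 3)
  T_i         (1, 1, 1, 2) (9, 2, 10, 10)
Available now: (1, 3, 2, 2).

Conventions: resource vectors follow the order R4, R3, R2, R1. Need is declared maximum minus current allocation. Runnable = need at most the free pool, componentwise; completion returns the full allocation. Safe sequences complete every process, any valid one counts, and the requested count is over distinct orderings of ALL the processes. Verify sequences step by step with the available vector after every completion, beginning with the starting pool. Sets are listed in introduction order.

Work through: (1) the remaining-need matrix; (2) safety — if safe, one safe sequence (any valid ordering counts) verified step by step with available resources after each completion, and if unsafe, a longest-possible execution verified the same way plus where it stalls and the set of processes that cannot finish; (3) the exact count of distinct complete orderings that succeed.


(1) Remaining need (order R4, R3, R2, R1):
  T_b: (3, 2, 1, 1)
  T_f: (9, 8, 9, 6)
  T_a: (4, 5, 7, 1)
  T_d: (0, 3, 2, 1)
  T_c: (5, 5, 6, 1)
  T_i: (8, 1, 9, 8)
(2) SAFE — a valid safe sequence is T_d, T_b, T_c, T_a, T_i, T_f.
Key observation: the order's first zero-slack moment is T_d ((0, 3, 2, 1) needed, (1, 3, 2, 2) free — a requested resource with nothing to spare).
Check, step by step:
  pool = (1, 3, 2, 2)
  T_d: need (0, 3, 2, 1) fits (1, 3, 2, 2); releases (2, 1, 2, 2), pool now (3, 4, 4, 4)
  T_b: need (3, 2, 1, 1) fits (3, 4, 4, 4); releases (2, 1, 2, 1), pool now (5, 5, 6, 5)
  T_c: need (5, 5, 6, 1) fits (5, 5, 6, 5); releases (0, 1, 1, 2), pool now (5, 6, 7, 7)
  T_a: need (4, 5, 7, 1) fits (5, 6, 7, 7); releases (3, 2, 2, 1), pool now (8, 8, 9, 8)
  T_i: need (8, 1, 9, 8) fits (8, 8, 9, 8); releases (1, 1, 1, 2), pool now (9, 9, 10, 10)
  T_f: need (9, 8, 9, 6) fits (9, 9, 10, 10); releases (0, 1, 2, 2), pool now (9, 10, 12, 12)
(3) Exactly 1 of the possible complete orderings is a safe sequence.


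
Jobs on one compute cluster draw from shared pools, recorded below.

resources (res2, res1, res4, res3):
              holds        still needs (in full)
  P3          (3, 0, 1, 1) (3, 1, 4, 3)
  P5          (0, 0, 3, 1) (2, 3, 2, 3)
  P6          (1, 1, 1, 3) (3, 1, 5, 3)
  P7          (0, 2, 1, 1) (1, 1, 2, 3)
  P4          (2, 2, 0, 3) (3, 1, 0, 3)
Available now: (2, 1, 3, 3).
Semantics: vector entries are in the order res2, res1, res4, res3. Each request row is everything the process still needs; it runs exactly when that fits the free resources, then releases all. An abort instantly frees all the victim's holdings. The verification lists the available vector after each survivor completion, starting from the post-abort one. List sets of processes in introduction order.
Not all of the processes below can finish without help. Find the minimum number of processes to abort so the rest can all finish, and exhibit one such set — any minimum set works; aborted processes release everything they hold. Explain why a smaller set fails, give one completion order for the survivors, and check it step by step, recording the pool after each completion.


Abort P3.
Key observation: P4 could never have finished before the abort; with (3, 0, 1, 1) returned by P3, it fits at step 1.
Why nothing smaller works: aborting no one leaves the state deadlocked as given.
One survivor order: P4, P7, P5, P6. Verifying each step (post-abort pool first):
  pool = (5, 1, 4, 4)
  P4 needs (3, 1, 0, 3) <= (5, 1, 4, 4) -> finishes; pool += (2, 2, 0, 3) = (7, 3, 4, 7)
  P7 needs (1, 1, 2, 3) <= (7, 3, 4, 7) -> finishes; pool += (0, 2, 1, 1) = (7, 5, 5, 8)
  P5 needs (2, 3, 2, 3) <= (7, 5, 5, 8) -> finishes; pool += (0, 0, 3, 1) = (7, 5, 8, 9)
  P6 needs (3, 1, 5, 3) <= (7, 5, 8, 9) -> finishes; pool += (1, 1, 1, 3) = (8, 6, 9, 12)


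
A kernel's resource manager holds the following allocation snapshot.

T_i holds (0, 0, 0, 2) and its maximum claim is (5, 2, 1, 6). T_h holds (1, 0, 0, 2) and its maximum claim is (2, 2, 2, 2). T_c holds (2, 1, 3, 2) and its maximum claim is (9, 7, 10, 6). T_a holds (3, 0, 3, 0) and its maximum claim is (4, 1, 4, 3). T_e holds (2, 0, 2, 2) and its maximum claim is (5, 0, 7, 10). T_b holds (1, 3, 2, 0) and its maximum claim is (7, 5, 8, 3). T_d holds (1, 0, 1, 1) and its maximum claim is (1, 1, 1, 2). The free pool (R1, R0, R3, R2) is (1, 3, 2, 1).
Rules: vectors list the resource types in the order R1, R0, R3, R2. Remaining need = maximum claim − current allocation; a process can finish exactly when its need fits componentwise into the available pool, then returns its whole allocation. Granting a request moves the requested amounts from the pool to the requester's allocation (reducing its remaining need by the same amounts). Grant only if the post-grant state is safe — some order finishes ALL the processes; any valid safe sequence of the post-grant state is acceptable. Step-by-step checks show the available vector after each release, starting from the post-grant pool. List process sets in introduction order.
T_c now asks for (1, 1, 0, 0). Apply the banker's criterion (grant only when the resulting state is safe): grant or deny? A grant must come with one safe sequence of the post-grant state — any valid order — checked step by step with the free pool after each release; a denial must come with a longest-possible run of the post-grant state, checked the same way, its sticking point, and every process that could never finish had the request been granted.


DENY. Granting would leave the state unsafe.
Key observation: after T_d, T_h, T_a, T_i the pool peaks at (5, 2, 6, 6), and each blocked process is short somewhere: T_c on R1, R0, R3; T_e on R2; T_b on R1.
On the post-grant state, T_d, T_h, T_a, T_i is a maximal run — nothing extends it. Verifying each step:
  pool = (0, 2, 2, 1)
  run T_d (needs (0, 1, 0, 1), free (0, 2, 2, 1)); after release of (1, 0, 1, 1) the pool is (1, 2, 3, 2)
  run T_h (needs (1, 2, 2, 0), free (1, 2, 3, 2)); after release of (1, 0, 0, 2) the pool is (2, 2, 3, 4)
  run T_a (needs (1, 1, 1, 3), free (2, 2, 3, 4)); after release of (3, 0, 3, 0) the pool is (5, 2, 6, 4)
  run T_i (needs (5, 2, 1, 4), free (5, 2, 6, 4)); after release of (0, 0, 0, 2) the pool is (5, 2, 6, 6)
  T_c still needs (6, 5, 7, 4) but only (5, 2, 6, 6) is free — short on R1, R0 and R3
  T_e still needs (3, 0, 5, 8) but only (5, 2, 6, 6) is free — short on R2
  T_b still needs (6, 2, 6, 3) but only (5, 2, 6, 6) is free — short on R1
Post-grant, the permanently blocked set is T_c, T_e and T_b.


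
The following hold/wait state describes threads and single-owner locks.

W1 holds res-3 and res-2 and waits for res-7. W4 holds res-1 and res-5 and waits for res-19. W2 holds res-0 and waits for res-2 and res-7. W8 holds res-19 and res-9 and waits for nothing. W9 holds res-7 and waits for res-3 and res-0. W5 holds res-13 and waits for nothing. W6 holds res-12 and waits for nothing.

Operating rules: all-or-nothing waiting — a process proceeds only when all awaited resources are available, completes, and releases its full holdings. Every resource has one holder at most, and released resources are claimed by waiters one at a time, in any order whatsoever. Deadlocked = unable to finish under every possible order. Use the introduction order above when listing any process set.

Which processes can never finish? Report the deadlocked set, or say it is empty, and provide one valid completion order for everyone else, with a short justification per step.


The deadlocked set is W1, W2 and W9.
Key observation: nobody on the ring W1 -> W9 -> W1 can start until another member finishes, which never happens; W2 is caught in further circular waits.
One completion order for the rest: W5, W8, W4, W6.
Check, step by step:
  W5: no waits; runs immediately, freeing res-13
  W8: no waits; runs immediately, freeing res-19 and res-9
  W4 waits on res-19 — all released -> runs and releases res-1 and res-5
  W6: no waits; runs immediately, freeing res-12


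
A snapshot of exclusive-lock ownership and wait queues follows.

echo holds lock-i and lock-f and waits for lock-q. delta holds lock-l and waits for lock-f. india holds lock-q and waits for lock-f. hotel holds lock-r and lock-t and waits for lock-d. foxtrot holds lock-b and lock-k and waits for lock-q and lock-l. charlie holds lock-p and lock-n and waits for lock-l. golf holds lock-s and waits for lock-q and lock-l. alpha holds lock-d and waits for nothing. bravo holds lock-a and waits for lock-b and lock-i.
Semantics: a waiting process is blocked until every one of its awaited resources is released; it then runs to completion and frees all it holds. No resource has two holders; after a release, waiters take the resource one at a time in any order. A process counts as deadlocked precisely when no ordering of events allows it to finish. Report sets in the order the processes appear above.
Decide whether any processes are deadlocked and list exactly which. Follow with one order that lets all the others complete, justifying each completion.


Deadlocked set: echo, delta, india, foxtrot, charlie, golf and bravo.
Key observation: the loop echo -> india -> echo blocks itself forever; delta, foxtrot, charlie, golf and bravo wait into the deadlock from upstream.
One completion order for the rest: alpha, hotel.
Step-by-step check:
  run alpha (it waits on nothing); releases lock-d
  run hotel (all its waits — lock-d — are resolved); releases lock-r and lock-t


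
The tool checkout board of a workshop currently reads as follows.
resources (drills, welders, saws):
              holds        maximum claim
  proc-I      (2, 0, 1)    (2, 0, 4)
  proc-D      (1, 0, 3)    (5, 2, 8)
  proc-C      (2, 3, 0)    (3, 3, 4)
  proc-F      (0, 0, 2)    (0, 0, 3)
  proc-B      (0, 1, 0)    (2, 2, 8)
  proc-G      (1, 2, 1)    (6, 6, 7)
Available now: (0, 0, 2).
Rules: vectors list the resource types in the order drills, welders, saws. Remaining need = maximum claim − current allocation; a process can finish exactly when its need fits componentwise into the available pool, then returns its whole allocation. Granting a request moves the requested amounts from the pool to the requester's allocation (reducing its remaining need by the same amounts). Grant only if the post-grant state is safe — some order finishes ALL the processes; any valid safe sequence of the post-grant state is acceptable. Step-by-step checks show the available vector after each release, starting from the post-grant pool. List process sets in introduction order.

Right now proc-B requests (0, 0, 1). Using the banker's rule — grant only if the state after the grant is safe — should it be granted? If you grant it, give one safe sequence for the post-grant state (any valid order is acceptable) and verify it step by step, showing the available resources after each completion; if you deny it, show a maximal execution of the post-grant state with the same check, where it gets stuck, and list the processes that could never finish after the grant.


DENY. Granting would leave the state unsafe.
Key observation: once proc-F, proc-I, proc-C finish, the pool peaks at (4, 3, 4) — and every remaining process still needs more saws than that.
Pretend the grant happened; the run proc-F, proc-I, proc-C goes as far as possible. Step-by-step check:
  pool = (0, 0, 1)
  proc-F: need (0, 0, 1) fits (0, 0, 1); releases (0, 0, 2), pool now (0, 0, 3)
  proc-I: need (0, 0, 3) fits (0, 0, 3); releases (2, 0, 1), pool now (2, 0, 4)
  proc-C: need (1, 0, 4) fits (2, 0, 4); releases (2, 3, 0), pool now (4, 3, 4)
  blocked: proc-D wants (4, 2, 5), pool (4, 3, 4) — not enough saws
  blocked: proc-B wants (2, 1, 7), pool (4, 3, 4) — not enough saws
  blocked: proc-G wants (5, 4, 6), pool (4, 3, 4) — not enough drills, welders and saws
Had the request been granted, proc-D, proc-B and proc-G could never finish.


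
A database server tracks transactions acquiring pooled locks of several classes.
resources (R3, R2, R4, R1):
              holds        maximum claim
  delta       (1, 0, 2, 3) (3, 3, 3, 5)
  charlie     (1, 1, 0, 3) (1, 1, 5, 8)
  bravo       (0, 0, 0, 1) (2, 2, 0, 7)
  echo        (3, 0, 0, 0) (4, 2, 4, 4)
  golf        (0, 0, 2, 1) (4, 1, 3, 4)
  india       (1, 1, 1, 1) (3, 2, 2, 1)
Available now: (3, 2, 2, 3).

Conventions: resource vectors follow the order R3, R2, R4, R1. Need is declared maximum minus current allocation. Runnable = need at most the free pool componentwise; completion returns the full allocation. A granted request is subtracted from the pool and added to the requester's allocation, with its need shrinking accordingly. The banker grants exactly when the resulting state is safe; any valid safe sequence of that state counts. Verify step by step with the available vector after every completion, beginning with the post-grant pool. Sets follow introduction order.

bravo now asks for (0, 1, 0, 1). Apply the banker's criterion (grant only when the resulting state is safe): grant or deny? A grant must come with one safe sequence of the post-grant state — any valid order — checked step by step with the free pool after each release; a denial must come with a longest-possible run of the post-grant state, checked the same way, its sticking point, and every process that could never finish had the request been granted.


DENY. Granting would leave the state unsafe.
Key observation: after india, golf, echo the pool peaks at (7, 2, 5, 4), and each blocked process is short somewhere: delta on R2; charlie on R1; bravo on R1.
After a pretend grant, a maximal execution: india, golf, echo — then nothing else fits. Verifying each step:
  pool = (3, 1, 2, 2)
  india: need (2, 1, 1, 0) fits (3, 1, 2, 2); releases (1, 1, 1, 1), pool now (4, 2, 3, 3)
  golf: need (4, 1, 1, 3) fits (4, 2, 3, 3); releases (0, 0, 2, 1), pool now (4, 2, 5, 4)
  echo: need (1, 2, 4, 4) fits (4, 2, 5, 4); releases (3, 0, 0, 0), pool now (7, 2, 5, 4)
  delta cannot run: need (2, 3, 1, 2) vs free (7, 2, 5, 4) (insufficient R2)
  charlie cannot run: need (0, 0, 5, 5) vs free (7, 2, 5, 4) (insufficient R1)
  bravo cannot run: need (2, 1, 0, 5) vs free (7, 2, 5, 4) (insufficient R1)
Had the request been granted, delta, charlie and bravo could never finish.
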